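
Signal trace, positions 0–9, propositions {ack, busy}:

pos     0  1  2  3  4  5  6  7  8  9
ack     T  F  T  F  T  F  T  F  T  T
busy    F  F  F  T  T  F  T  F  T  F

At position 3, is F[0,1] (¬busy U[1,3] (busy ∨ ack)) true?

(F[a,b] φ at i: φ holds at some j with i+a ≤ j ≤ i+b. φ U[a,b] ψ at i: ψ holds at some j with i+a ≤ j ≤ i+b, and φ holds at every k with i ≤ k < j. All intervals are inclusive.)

Does not hold

Check (¬busy U[1,3] (busy ∨ ack)) at each j in [3,4]:
  j=3: fails
  j=4: fails
No position in the window satisfies it → formula fails.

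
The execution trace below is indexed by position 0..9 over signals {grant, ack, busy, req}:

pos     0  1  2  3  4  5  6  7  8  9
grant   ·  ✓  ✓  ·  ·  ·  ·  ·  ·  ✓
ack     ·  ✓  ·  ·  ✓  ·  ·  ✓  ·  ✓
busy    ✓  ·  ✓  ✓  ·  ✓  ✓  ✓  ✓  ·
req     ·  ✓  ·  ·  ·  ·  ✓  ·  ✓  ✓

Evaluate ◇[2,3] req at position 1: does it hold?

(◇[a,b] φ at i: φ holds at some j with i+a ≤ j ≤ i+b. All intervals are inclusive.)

Check req at each j in [3,4]:
  j=3: false
  j=4: false
No position in the window satisfies it → formula fails.

No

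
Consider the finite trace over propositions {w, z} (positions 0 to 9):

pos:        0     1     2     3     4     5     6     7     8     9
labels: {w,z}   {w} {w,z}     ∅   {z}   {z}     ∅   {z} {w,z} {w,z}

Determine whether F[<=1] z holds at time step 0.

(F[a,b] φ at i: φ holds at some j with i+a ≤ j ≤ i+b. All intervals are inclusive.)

Check z at each j in [0,1]:
  j=0: true
  j=1: false
Found at j=0 → formula holds.

Holds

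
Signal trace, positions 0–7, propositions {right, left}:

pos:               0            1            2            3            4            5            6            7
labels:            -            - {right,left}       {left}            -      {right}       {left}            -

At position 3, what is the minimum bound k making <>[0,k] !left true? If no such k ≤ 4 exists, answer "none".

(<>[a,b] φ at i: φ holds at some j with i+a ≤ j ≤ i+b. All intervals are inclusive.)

Scan j = 3,4,… for !left:
  j=3: fails
  j=4: holds
First hit at j=4, so smallest k = 4-3 = 1.

1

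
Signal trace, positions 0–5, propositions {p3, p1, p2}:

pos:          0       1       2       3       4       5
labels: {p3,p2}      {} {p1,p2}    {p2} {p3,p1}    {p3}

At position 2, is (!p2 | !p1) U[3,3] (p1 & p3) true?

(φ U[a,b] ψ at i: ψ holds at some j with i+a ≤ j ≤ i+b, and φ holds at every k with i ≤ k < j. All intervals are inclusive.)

Does not hold

Need some j in [5,5] with (p1 & p3), and (!p2 | !p1) at every k in [2,j-1].
  j=5: (p1 & p3) false.
No j in the window works → until fails.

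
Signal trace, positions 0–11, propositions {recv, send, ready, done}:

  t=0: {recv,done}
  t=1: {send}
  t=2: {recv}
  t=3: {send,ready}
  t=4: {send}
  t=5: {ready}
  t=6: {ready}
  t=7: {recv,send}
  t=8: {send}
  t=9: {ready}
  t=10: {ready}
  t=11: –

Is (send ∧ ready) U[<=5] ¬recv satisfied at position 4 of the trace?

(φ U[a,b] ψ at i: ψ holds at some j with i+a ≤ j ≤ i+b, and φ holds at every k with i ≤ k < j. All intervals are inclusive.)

Holds

Need some j in [4,9] with ¬recv, and (send ∧ ready) at every k in [4,j-1].
  j=4: ¬recv holds; no prefix to check → satisfied.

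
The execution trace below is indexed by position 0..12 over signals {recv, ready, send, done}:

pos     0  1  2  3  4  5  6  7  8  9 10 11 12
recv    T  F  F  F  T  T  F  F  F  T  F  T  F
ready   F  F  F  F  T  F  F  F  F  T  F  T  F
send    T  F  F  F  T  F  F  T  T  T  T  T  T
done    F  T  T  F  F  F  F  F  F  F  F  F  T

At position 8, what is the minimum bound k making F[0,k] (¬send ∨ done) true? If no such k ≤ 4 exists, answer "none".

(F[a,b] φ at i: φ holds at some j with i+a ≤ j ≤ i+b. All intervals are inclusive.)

Scan j = 8,9,… for (¬send ∨ done):
  j=8: fails
  j=9: fails
  j=10: fails
  j=11: fails
  j=12: holds
First hit at j=12, so smallest k = 12-8 = 4.

4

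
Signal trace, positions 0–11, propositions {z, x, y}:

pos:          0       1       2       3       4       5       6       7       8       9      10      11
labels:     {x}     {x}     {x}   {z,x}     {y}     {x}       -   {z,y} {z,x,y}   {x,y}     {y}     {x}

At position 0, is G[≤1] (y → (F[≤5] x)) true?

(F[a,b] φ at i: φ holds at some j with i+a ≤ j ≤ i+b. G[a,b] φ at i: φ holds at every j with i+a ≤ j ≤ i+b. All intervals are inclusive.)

Holds

Check (y → (F[≤5] x)) at every j in [0,1]:
  j=0: antecedent false → ✓
  j=1: antecedent false → ✓
All positions satisfy it → formula holds.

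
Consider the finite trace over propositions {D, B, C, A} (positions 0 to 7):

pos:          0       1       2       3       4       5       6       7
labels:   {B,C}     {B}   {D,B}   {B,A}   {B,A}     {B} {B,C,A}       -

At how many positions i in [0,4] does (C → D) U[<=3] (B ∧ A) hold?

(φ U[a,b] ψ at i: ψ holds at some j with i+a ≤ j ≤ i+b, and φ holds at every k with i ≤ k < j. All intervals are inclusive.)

Evaluate at each i in [0,4]:
  i=0: ✗ (lhs fails at k=0 before rhs at j=3)
  i=1: ✓ (rhs at j=3; lhs holds on [1,2])
  i=2: ✓ (rhs at j=3; lhs holds on [2,2])
  i=3: ✓ (rhs at j=3)
  i=4: ✓ (rhs at j=4)
Positions where it holds: {1, 2, 3, 4} → 4.

4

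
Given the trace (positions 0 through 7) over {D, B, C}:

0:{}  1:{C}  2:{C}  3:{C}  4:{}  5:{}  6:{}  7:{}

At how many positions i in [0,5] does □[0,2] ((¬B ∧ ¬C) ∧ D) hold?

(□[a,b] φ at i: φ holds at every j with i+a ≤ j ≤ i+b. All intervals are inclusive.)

Evaluate at each i in [0,5]:
  i=0: ✗ (fails at j=0)
  i=1: ✗ (fails at j=1)
  i=2: ✗ (fails at j=2)
  i=3: ✗ (fails at j=3)
  i=4: ✗ (fails at j=4)
  i=5: ✗ (fails at j=5)
Positions where it holds: {} → 0.

0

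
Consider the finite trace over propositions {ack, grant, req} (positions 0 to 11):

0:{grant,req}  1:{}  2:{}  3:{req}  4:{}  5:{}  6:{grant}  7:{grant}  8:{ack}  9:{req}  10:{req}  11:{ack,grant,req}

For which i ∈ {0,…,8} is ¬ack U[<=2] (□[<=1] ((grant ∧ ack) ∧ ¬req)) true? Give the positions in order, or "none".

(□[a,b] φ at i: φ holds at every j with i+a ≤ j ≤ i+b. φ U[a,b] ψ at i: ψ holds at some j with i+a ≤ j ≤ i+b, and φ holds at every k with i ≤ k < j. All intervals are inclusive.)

none

Evaluate at each i in [0,8]:
  i=0: ✗ (no rhs in [0,2])
  i=1: ✗ (no rhs in [1,3])
  i=2: ✗ (no rhs in [2,4])
  i=3: ✗ (no rhs in [3,5])
  i=4: ✗ (no rhs in [4,6])
  i=5: ✗ (no rhs in [5,7])
  i=6: ✗ (no rhs in [6,8])
  i=7: ✗ (no rhs in [7,9])
  i=8: ✗ (no rhs in [8,10])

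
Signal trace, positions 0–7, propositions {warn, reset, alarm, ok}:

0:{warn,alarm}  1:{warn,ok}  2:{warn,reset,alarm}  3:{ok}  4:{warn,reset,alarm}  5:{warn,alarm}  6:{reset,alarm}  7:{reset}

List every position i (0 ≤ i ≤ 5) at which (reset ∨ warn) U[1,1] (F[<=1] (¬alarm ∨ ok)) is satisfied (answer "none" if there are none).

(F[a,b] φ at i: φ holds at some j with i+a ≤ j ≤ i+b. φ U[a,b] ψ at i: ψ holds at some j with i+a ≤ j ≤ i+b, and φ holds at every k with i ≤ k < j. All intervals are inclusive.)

0, 1, 2, 5

Evaluate at each i in [0,5]:
  i=0: ✓ (rhs at j=1; lhs holds on [0,0])
  i=1: ✓ (rhs at j=2; lhs holds on [1,1])
  i=2: ✓ (rhs at j=3; lhs holds on [2,2])
  i=3: ✗ (no rhs in [4,4])
  i=4: ✗ (no rhs in [5,5])
  i=5: ✓ (rhs at j=6; lhs holds on [5,5])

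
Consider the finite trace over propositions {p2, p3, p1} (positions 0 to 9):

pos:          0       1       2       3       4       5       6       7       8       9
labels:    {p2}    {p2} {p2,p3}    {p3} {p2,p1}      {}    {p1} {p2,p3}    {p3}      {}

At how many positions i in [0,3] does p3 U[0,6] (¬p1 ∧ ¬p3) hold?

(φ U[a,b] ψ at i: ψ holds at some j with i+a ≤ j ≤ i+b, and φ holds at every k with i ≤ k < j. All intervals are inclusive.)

Evaluate at each i in [0,3]:
  i=0: ✓ (rhs at j=0)
  i=1: ✓ (rhs at j=1)
  i=2: ✗ (lhs fails at k=4 before rhs at j=5)
  i=3: ✗ (lhs fails at k=4 before rhs at j=5)
Positions where it holds: {0, 1} → 2.

2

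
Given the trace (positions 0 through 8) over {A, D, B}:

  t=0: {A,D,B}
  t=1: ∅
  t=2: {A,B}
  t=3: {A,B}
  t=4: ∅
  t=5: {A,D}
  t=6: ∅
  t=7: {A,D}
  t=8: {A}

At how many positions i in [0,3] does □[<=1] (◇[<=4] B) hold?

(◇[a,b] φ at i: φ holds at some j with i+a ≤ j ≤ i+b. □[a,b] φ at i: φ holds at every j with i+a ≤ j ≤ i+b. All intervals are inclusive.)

3

Evaluate at each i in [0,3]:
  i=0: ✓ (all of [0,1])
  i=1: ✓ (all of [1,2])
  i=2: ✓ (all of [2,3])
  i=3: ✗ (fails at j=4)
Positions where it holds: {0, 1, 2} → 3.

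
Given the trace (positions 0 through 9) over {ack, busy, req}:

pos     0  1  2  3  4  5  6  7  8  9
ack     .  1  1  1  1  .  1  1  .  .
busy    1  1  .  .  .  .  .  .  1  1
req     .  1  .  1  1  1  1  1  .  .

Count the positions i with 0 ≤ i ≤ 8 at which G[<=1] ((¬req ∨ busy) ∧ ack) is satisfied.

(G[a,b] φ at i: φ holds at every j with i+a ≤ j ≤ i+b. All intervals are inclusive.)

Evaluate at each i in [0,8]:
  i=0: ✗ (fails at j=0)
  i=1: ✓ (all of [1,2])
  i=2: ✗ (fails at j=3)
  i=3: ✗ (fails at j=3)
  i=4: ✗ (fails at j=4)
  i=5: ✗ (fails at j=5)
  i=6: ✗ (fails at j=6)
  i=7: ✗ (fails at j=7)
  i=8: ✗ (fails at j=8)
Positions where it holds: {1} → 1.

1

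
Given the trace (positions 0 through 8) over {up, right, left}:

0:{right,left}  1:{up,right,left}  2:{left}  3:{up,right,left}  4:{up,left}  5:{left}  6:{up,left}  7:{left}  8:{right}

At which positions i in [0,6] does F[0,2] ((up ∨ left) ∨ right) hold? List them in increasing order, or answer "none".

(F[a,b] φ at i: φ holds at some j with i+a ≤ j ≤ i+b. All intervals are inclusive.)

0, 1, 2, 3, 4, 5, 6

Evaluate at each i in [0,6]:
  i=0: ✓ (witness j=0)
  i=1: ✓ (witness j=1)
  i=2: ✓ (witness j=2)
  i=3: ✓ (witness j=3)
  i=4: ✓ (witness j=4)
  i=5: ✓ (witness j=5)
  i=6: ✓ (witness j=6)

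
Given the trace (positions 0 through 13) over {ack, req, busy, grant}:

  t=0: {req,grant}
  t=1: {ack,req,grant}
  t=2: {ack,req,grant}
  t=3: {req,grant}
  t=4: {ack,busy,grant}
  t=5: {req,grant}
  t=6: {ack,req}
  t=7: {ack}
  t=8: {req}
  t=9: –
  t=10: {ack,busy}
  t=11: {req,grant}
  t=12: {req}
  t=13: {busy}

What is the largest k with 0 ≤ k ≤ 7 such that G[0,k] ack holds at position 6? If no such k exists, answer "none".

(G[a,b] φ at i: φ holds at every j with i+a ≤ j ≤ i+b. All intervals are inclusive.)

ack must hold from j=6 onward; find where it first fails.
  j=6: holds
  j=7: holds
  j=8: fails
Holds on [6,7], so largest k = 1.

1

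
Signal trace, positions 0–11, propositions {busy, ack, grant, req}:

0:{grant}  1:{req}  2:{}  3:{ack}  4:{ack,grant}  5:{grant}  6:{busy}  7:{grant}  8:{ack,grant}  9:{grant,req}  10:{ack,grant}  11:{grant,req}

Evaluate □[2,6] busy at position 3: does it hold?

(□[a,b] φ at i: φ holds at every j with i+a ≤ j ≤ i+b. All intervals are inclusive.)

Does not hold

Check busy at every j in [5,9]:
  j=5: false
  j=6: true
  j=7: false
  j=8: false
  j=9: false
Fails at j=5 → formula fails.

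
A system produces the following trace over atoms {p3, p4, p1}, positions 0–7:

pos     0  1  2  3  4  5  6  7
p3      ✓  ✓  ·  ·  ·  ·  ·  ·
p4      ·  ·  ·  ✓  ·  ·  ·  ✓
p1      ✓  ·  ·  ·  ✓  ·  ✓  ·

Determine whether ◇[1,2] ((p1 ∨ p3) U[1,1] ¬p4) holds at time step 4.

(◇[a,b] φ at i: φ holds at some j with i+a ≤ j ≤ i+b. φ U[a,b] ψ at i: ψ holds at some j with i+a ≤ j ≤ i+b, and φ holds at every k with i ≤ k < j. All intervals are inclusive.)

Check ((p1 ∨ p3) U[1,1] ¬p4) at each j in [5,6]:
  j=5: fails
  j=6: fails
No position in the window satisfies it → formula fails.

No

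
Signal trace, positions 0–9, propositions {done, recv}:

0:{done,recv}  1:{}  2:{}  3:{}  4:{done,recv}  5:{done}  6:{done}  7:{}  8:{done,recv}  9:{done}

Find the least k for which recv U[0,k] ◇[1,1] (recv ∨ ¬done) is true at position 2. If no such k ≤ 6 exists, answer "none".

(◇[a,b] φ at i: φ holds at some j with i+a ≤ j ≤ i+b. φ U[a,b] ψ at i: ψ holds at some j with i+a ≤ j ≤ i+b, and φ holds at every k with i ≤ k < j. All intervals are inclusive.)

Need earliest j ≥ 2 with ◇[1,1] (recv ∨ ¬done), and recv at every k in [2,j-1].
  j=2: rhs holds (empty prefix). k = 0.

0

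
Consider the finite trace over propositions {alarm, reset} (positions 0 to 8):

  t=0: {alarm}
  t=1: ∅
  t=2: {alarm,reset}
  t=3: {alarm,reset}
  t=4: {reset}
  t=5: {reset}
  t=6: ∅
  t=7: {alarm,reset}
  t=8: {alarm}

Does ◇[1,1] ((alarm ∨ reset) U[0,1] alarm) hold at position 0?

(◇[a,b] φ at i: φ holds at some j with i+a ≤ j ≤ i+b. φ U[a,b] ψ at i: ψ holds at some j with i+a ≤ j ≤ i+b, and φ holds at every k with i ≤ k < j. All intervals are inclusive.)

Check ((alarm ∨ reset) U[0,1] alarm) at each j in [1,1]:
  j=1: fails
No position in the window satisfies it → formula fails.

Does not hold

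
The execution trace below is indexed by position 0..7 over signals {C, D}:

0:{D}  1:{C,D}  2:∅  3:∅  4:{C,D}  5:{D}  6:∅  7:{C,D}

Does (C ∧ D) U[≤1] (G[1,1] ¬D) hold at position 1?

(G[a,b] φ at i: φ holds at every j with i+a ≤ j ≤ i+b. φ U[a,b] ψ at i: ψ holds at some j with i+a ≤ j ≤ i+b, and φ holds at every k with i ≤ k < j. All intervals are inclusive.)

True

Need some j in [1,2] with G[1,1] ¬D, and (C ∧ D) at every k in [1,j-1].
  j=1: G[1,1] ¬D holds; no prefix to check → satisfied.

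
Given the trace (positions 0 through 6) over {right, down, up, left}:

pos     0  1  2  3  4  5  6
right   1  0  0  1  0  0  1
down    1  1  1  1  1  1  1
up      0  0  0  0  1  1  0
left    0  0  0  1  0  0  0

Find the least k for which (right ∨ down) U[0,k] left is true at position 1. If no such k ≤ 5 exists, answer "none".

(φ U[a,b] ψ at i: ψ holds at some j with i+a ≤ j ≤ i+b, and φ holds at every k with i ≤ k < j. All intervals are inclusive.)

2

Need earliest j ≥ 1 with left, and (right ∨ down) at every k in [1,j-1].
  j=1: rhs fails.
  j=2: rhs fails.
  j=3: rhs holds; lhs holds on [1,2]. k = 2.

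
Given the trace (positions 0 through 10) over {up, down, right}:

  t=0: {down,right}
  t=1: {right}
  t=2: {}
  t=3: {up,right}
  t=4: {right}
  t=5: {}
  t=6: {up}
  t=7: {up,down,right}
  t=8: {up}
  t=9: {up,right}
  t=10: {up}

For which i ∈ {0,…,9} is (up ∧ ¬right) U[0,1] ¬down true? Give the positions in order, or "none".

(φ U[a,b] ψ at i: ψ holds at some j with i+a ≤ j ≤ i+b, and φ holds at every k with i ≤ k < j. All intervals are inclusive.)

1, 2, 3, 4, 5, 6, 8, 9

Evaluate at each i in [0,9]:
  i=0: ✗ (lhs fails at k=0 before rhs at j=1)
  i=1: ✓ (rhs at j=1)
  i=2: ✓ (rhs at j=2)
  i=3: ✓ (rhs at j=3)
  i=4: ✓ (rhs at j=4)
  i=5: ✓ (rhs at j=5)
  i=6: ✓ (rhs at j=6)
  i=7: ✗ (lhs fails at k=7 before rhs at j=8)
  i=8: ✓ (rhs at j=8)
  i=9: ✓ (rhs at j=9)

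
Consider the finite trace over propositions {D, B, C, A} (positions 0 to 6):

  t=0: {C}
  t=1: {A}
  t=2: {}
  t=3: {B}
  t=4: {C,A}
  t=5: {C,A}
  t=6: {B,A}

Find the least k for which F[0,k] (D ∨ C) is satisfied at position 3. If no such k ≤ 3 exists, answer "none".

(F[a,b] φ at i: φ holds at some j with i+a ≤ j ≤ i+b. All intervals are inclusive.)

Scan j = 3,4,… for (D ∨ C):
  j=3: fails
  j=4: holds
First hit at j=4, so smallest k = 4-3 = 1.

1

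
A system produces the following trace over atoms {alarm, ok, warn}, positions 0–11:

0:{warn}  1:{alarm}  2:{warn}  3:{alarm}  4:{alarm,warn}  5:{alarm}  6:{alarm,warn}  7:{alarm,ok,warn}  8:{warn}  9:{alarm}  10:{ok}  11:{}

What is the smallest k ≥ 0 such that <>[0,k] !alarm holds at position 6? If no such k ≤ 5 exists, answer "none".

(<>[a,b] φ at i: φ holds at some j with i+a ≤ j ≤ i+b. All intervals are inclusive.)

2

Scan j = 6,7,… for !alarm:
  j=6: fails
  j=7: fails
  j=8: holds
First hit at j=8, so smallest k = 8-6 = 2.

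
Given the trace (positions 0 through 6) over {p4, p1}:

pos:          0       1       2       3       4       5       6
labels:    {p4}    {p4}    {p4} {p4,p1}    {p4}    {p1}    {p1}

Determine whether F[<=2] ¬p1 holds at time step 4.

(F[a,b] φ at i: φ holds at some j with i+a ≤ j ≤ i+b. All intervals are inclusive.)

Yes

Check ¬p1 at each j in [4,6]:
  j=4: true
  j=5: false
  j=6: false
Found at j=4 → formula holds.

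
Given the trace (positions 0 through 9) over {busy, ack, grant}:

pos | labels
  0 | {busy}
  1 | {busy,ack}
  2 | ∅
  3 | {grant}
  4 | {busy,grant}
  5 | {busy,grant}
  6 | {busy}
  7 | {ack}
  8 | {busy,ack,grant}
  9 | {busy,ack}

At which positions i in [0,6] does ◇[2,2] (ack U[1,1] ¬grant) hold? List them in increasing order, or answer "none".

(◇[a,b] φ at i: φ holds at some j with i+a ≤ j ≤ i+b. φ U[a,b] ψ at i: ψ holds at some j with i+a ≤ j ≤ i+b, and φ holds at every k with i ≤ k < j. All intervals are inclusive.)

6

Evaluate at each i in [0,6]:
  i=0: ✗ (none in [2,2])
  i=1: ✗ (none in [3,3])
  i=2: ✗ (none in [4,4])
  i=3: ✗ (none in [5,5])
  i=4: ✗ (none in [6,6])
  i=5: ✗ (none in [7,7])
  i=6: ✓ (witness j=8)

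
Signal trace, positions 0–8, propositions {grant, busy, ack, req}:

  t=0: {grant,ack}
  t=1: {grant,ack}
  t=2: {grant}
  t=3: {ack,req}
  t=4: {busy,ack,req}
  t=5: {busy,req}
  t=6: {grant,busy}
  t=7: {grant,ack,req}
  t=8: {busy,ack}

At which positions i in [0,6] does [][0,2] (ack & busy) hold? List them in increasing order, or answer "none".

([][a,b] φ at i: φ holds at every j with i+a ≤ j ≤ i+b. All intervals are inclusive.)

Evaluate at each i in [0,6]:
  i=0: ✗ (fails at j=0)
  i=1: ✗ (fails at j=1)
  i=2: ✗ (fails at j=2)
  i=3: ✗ (fails at j=3)
  i=4: ✗ (fails at j=5)
  i=5: ✗ (fails at j=5)
  i=6: ✗ (fails at j=6)

none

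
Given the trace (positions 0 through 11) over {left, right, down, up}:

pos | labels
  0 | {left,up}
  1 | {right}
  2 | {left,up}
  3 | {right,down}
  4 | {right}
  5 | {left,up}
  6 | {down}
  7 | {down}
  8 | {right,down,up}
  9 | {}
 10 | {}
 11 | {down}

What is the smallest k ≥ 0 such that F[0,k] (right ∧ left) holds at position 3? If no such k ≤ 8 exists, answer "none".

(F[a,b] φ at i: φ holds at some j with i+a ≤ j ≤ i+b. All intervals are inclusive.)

Scan j = 3,4,… for (right ∧ left):
  j=3: fails
  j=4: fails
  j=5: fails
  j=6: fails
  j=7: fails
  j=8: fails
  j=9: fails
  j=10: fails
  j=11: fails
No j in [3,11] satisfies it → none.

none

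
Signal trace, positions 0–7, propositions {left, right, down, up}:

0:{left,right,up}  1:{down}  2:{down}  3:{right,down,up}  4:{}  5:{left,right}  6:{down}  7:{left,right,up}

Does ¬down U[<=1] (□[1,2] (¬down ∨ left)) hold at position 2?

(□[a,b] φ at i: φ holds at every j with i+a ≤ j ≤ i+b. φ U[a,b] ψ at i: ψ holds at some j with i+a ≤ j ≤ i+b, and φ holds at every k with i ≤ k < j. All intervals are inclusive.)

No

Need some j in [2,3] with □[1,2] (¬down ∨ left), and ¬down at every k in [2,j-1].
  j=2: □[1,2] (¬down ∨ left) — fails at 3.
  j=3: □[1,2] (¬down ∨ left) holds, but ¬down fails at k=2 → not this j.
No j in the window works → until fails.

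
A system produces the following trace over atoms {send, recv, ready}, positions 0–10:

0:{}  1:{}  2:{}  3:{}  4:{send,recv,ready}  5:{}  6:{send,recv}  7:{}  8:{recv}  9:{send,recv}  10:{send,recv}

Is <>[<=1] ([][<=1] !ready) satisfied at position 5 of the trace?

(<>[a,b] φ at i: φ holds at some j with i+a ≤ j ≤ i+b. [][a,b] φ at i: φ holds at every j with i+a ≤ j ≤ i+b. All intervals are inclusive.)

Check [][<=1] !ready at each j in [5,6]:
  j=5: holds on [5,6]
  j=6: holds on [6,7]
Found at j=5 → formula holds.

Holds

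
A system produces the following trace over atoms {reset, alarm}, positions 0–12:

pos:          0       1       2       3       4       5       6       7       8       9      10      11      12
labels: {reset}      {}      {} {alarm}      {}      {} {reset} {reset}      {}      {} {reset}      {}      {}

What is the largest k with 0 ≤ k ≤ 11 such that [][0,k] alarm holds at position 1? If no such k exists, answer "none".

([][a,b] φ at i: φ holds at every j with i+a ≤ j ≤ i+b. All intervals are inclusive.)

none

alarm must hold from j=1 onward; find where it first fails.
  j=1: fails → no k works.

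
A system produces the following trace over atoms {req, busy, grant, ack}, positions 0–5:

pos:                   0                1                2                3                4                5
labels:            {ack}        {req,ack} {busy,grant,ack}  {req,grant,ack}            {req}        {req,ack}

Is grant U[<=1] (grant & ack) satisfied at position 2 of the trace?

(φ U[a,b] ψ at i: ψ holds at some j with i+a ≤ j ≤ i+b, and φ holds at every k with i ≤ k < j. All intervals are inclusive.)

Need some j in [2,3] with (grant & ack), and grant at every k in [2,j-1].
  j=2: (grant & ack) holds; no prefix to check → satisfied.

True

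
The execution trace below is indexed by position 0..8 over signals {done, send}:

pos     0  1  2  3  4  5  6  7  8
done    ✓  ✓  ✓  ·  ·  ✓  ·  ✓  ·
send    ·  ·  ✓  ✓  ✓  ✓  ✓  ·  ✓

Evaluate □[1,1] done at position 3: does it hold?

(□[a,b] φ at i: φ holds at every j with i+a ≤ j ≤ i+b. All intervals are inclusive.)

Check done at every j in [4,4]:
  j=4: false
Fails at j=4 → formula fails.

No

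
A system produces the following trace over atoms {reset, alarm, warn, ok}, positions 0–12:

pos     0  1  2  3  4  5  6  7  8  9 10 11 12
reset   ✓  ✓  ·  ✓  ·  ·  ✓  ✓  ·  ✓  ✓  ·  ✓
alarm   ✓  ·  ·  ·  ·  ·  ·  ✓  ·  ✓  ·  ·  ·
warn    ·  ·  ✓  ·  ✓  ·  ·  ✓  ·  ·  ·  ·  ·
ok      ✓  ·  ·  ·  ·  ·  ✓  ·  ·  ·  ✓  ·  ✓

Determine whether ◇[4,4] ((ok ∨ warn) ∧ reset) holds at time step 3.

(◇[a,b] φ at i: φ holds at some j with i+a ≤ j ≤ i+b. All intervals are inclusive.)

True

Check ((ok ∨ warn) ∧ reset) at each j in [7,7]:
  j=7: true
Found at j=7 → formula holds.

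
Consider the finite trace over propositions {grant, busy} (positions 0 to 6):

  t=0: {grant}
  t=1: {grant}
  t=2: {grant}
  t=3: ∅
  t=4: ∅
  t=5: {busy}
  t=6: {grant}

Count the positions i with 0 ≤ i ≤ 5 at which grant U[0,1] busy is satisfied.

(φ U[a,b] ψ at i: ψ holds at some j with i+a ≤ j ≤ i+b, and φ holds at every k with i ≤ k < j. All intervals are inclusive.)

1

Evaluate at each i in [0,5]:
  i=0: ✗ (no rhs in [0,1])
  i=1: ✗ (no rhs in [1,2])
  i=2: ✗ (no rhs in [2,3])
  i=3: ✗ (no rhs in [3,4])
  i=4: ✗ (lhs fails at k=4 before rhs at j=5)
  i=5: ✓ (rhs at j=5)
Positions where it holds: {5} → 1.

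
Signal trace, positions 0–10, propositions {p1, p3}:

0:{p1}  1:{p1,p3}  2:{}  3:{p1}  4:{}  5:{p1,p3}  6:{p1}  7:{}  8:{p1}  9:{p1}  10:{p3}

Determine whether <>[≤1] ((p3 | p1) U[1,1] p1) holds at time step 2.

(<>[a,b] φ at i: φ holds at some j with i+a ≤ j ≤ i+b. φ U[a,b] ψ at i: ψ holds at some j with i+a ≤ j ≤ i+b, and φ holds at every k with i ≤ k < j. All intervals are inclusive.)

False

Check ((p3 | p1) U[1,1] p1) at each j in [2,3]:
  j=2: fails
  j=3: fails
No position in the window satisfies it → formula fails.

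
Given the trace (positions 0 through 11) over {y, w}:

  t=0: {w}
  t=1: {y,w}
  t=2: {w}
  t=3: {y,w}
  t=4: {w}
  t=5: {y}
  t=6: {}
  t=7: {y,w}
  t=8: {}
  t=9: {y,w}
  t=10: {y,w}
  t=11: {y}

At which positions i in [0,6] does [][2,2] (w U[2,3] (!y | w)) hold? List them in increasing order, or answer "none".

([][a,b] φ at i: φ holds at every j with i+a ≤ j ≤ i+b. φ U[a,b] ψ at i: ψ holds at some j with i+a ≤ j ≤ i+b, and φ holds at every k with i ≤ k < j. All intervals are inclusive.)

Evaluate at each i in [0,6]:
  i=0: ✓ (all of [2,2])
  i=1: ✗ (fails at j=3)
  i=2: ✗ (fails at j=4)
  i=3: ✗ (fails at j=5)
  i=4: ✗ (fails at j=6)
  i=5: ✗ (fails at j=7)
  i=6: ✗ (fails at j=8)

0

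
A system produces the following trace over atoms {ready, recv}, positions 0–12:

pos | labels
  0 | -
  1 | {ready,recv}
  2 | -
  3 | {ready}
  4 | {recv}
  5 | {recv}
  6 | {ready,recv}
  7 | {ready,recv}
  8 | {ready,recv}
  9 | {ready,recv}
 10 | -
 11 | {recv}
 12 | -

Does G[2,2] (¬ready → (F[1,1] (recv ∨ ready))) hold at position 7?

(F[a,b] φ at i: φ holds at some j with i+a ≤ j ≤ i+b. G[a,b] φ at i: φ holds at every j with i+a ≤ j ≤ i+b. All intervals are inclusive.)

Yes

Check (¬ready → (F[1,1] (recv ∨ ready))) at every j in [9,9]:
  j=9: antecedent false → ✓
All positions satisfy it → formula holds.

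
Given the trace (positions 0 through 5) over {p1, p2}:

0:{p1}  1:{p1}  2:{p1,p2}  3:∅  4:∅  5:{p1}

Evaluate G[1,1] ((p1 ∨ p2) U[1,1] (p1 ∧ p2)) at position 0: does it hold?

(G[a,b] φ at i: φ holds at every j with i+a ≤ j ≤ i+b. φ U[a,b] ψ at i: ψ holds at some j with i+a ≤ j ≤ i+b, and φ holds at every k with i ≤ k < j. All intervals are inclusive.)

Yes

Check ((p1 ∨ p2) U[1,1] (p1 ∧ p2)) at every j in [1,1]:
  j=1: holds
All positions satisfy it → formula holds.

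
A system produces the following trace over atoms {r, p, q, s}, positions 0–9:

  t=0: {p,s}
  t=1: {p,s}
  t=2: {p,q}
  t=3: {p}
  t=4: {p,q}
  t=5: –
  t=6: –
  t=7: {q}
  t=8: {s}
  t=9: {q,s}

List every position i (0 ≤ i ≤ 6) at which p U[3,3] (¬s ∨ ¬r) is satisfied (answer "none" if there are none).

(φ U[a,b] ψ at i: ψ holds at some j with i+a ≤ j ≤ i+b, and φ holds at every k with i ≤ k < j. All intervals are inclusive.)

Evaluate at each i in [0,6]:
  i=0: ✓ (rhs at j=3; lhs holds on [0,2])
  i=1: ✓ (rhs at j=4; lhs holds on [1,3])
  i=2: ✓ (rhs at j=5; lhs holds on [2,4])
  i=3: ✗ (lhs fails at k=5 before rhs at j=6)
  i=4: ✗ (lhs fails at k=5 before rhs at j=7)
  i=5: ✗ (lhs fails at k=5 before rhs at j=8)
  i=6: ✗ (lhs fails at k=6 before rhs at j=9)

0, 1, 2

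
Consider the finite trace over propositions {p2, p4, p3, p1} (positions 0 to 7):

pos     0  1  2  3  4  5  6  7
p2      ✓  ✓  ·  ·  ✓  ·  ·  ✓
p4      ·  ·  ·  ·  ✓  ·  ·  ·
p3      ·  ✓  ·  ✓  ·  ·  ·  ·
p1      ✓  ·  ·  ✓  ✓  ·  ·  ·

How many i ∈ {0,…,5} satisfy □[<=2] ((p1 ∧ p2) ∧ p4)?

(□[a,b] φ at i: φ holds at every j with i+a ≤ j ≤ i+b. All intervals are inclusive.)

Evaluate at each i in [0,5]:
  i=0: ✗ (fails at j=0)
  i=1: ✗ (fails at j=1)
  i=2: ✗ (fails at j=2)
  i=3: ✗ (fails at j=3)
  i=4: ✗ (fails at j=5)
  i=5: ✗ (fails at j=5)
Positions where it holds: {} → 0.

0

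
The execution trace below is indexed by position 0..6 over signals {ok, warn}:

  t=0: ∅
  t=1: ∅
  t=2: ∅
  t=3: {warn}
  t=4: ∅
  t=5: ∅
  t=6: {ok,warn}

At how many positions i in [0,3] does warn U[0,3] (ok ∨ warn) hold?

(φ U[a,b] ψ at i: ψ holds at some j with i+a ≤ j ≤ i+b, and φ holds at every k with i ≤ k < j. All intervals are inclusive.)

Evaluate at each i in [0,3]:
  i=0: ✗ (lhs fails at k=0 before rhs at j=3)
  i=1: ✗ (lhs fails at k=1 before rhs at j=3)
  i=2: ✗ (lhs fails at k=2 before rhs at j=3)
  i=3: ✓ (rhs at j=3)
Positions where it holds: {3} → 1.

1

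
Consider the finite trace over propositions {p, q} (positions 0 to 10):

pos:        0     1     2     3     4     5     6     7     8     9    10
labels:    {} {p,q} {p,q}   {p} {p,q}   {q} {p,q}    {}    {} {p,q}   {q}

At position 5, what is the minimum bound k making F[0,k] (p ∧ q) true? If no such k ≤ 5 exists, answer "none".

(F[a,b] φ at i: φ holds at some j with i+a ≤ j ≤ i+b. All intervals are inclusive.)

Scan j = 5,6,… for (p ∧ q):
  j=5: fails
  j=6: holds
First hit at j=6, so smallest k = 6-5 = 1.

1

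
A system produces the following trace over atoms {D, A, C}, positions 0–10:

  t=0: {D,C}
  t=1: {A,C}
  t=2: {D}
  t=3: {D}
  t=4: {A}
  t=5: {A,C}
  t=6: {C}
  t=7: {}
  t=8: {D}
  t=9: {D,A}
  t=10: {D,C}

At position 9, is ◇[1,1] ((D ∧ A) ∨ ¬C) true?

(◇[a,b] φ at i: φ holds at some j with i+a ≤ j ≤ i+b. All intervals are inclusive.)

No

Check ((D ∧ A) ∨ ¬C) at each j in [10,10]:
  j=10: false
No position in the window satisfies it → formula fails.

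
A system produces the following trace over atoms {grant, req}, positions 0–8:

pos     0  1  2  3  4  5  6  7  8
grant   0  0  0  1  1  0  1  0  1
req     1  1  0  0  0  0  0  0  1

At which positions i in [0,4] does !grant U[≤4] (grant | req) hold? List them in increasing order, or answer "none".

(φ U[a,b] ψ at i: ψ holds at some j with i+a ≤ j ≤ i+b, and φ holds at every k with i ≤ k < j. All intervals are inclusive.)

0, 1, 2, 3, 4

Evaluate at each i in [0,4]:
  i=0: ✓ (rhs at j=0)
  i=1: ✓ (rhs at j=1)
  i=2: ✓ (rhs at j=3; lhs holds on [2,2])
  i=3: ✓ (rhs at j=3)
  i=4: ✓ (rhs at j=4)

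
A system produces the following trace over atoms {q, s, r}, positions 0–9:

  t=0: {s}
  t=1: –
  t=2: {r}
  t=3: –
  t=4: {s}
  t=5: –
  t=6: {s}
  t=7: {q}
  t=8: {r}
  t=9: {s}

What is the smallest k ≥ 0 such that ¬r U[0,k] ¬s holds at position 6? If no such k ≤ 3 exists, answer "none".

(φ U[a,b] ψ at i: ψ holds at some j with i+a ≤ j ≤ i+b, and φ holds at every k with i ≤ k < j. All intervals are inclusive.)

Need earliest j ≥ 6 with ¬s, and ¬r at every k in [6,j-1].
  j=6: rhs fails.
  j=7: rhs holds; lhs holds on [6,6]. k = 1.

1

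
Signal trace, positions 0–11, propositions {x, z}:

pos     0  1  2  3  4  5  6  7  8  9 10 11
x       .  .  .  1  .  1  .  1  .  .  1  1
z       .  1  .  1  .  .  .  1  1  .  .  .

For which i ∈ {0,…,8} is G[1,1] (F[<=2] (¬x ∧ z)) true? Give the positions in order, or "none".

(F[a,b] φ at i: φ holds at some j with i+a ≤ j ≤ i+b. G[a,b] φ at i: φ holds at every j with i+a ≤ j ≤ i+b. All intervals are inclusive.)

0, 5, 6, 7

Evaluate at each i in [0,8]:
  i=0: ✓ (all of [1,1])
  i=1: ✗ (fails at j=2)
  i=2: ✗ (fails at j=3)
  i=3: ✗ (fails at j=4)
  i=4: ✗ (fails at j=5)
  i=5: ✓ (all of [6,6])
  i=6: ✓ (all of [7,7])
  i=7: ✓ (all of [8,8])
  i=8: ✗ (fails at j=9)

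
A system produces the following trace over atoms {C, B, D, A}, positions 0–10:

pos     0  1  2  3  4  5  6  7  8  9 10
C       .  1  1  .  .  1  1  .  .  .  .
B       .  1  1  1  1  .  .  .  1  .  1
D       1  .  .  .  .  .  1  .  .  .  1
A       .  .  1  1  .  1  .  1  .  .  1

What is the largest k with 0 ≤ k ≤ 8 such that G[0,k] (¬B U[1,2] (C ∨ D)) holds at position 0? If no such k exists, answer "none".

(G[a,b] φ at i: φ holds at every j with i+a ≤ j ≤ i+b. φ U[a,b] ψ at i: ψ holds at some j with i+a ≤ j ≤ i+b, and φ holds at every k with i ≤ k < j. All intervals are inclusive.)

(¬B U[1,2] (C ∨ D)) must hold from j=0 onward; find where it first fails.
  j=0: holds
  j=1: fails
Holds on [0,0], so largest k = 0.

0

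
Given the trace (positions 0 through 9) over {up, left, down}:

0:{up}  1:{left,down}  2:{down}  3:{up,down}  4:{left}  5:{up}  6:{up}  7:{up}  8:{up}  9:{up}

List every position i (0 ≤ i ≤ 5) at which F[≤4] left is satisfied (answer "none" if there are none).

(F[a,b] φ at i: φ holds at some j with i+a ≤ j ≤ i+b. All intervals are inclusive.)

Evaluate at each i in [0,5]:
  i=0: ✓ (witness j=1)
  i=1: ✓ (witness j=1)
  i=2: ✓ (witness j=4)
  i=3: ✓ (witness j=4)
  i=4: ✓ (witness j=4)
  i=5: ✗ (none in [5,9])

0, 1, 2, 3, 4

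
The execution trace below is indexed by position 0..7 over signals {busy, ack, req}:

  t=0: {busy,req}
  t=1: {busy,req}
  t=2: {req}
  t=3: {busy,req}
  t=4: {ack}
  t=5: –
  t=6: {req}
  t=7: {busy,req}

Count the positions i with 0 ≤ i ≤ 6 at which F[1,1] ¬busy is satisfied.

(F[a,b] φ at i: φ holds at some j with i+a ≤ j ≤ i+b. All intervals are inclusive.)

Evaluate at each i in [0,6]:
  i=0: ✗ (none in [1,1])
  i=1: ✓ (witness j=2)
  i=2: ✗ (none in [3,3])
  i=3: ✓ (witness j=4)
  i=4: ✓ (witness j=5)
  i=5: ✓ (witness j=6)
  i=6: ✗ (none in [7,7])
Positions where it holds: {1, 3, 4, 5} → 4.

4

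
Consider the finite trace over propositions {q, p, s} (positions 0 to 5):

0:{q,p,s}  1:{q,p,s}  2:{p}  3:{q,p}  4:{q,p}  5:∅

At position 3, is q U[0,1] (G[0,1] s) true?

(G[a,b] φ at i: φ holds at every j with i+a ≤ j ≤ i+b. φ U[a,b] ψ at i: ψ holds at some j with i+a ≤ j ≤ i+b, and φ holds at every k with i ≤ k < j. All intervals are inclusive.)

No

Need some j in [3,4] with G[0,1] s, and q at every k in [3,j-1].
  j=3: G[0,1] s — fails at 3.
  j=4: G[0,1] s — fails at 4.
No j in the window works → until fails.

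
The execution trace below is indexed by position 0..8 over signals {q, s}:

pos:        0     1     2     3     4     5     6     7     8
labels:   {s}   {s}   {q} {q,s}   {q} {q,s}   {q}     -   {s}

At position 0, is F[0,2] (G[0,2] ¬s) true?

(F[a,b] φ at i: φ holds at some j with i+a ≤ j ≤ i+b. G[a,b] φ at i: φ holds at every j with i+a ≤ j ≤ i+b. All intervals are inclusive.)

Check G[0,2] ¬s at each j in [0,2]:
  j=0: fails at 0
  j=1: fails at 1
  j=2: fails at 3
No position in the window satisfies it → formula fails.

False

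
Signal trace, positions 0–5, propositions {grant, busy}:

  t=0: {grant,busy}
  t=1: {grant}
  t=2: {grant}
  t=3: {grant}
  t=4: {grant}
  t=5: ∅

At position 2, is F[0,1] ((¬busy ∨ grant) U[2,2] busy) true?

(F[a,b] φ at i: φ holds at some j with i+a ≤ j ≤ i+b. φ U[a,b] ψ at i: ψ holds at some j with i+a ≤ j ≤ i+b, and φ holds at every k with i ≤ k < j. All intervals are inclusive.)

No

Check ((¬busy ∨ grant) U[2,2] busy) at each j in [2,3]:
  j=2: fails
  j=3: fails
No position in the window satisfies it → formula fails.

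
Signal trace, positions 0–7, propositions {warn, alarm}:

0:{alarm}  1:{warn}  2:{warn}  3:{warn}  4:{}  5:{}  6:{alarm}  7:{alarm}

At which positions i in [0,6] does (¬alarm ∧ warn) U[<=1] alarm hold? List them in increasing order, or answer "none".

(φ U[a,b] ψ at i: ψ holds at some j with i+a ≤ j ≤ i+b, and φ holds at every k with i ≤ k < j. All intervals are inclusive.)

0, 6

Evaluate at each i in [0,6]:
  i=0: ✓ (rhs at j=0)
  i=1: ✗ (no rhs in [1,2])
  i=2: ✗ (no rhs in [2,3])
  i=3: ✗ (no rhs in [3,4])
  i=4: ✗ (no rhs in [4,5])
  i=5: ✗ (lhs fails at k=5 before rhs at j=6)
  i=6: ✓ (rhs at j=6)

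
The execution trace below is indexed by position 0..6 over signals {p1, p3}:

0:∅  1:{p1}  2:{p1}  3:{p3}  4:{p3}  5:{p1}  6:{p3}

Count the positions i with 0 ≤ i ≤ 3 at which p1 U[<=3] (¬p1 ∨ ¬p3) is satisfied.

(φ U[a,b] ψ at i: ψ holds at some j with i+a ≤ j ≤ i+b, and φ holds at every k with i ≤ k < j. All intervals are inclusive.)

4

Evaluate at each i in [0,3]:
  i=0: ✓ (rhs at j=0)
  i=1: ✓ (rhs at j=1)
  i=2: ✓ (rhs at j=2)
  i=3: ✓ (rhs at j=3)
Positions where it holds: {0, 1, 2, 3} → 4.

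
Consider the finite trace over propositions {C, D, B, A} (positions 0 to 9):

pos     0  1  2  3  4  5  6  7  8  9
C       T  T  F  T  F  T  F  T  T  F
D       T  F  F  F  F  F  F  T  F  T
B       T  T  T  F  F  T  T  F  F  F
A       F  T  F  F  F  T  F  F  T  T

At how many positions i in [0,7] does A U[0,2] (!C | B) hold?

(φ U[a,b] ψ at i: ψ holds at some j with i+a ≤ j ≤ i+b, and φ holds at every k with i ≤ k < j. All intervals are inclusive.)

6

Evaluate at each i in [0,7]:
  i=0: ✓ (rhs at j=0)
  i=1: ✓ (rhs at j=1)
  i=2: ✓ (rhs at j=2)
  i=3: ✗ (lhs fails at k=3 before rhs at j=4)
  i=4: ✓ (rhs at j=4)
  i=5: ✓ (rhs at j=5)
  i=6: ✓ (rhs at j=6)
  i=7: ✗ (lhs fails at k=7 before rhs at j=9)
Positions where it holds: {0, 1, 2, 4, 5, 6} → 6.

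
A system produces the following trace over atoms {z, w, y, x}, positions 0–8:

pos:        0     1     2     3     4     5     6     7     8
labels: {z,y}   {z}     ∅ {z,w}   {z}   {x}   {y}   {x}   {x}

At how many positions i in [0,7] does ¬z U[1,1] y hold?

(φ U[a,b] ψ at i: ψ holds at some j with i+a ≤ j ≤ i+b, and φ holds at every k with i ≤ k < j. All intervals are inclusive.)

Evaluate at each i in [0,7]:
  i=0: ✗ (no rhs in [1,1])
  i=1: ✗ (no rhs in [2,2])
  i=2: ✗ (no rhs in [3,3])
  i=3: ✗ (no rhs in [4,4])
  i=4: ✗ (no rhs in [5,5])
  i=5: ✓ (rhs at j=6; lhs holds on [5,5])
  i=6: ✗ (no rhs in [7,7])
  i=7: ✗ (no rhs in [8,8])
Positions where it holds: {5} → 1.

1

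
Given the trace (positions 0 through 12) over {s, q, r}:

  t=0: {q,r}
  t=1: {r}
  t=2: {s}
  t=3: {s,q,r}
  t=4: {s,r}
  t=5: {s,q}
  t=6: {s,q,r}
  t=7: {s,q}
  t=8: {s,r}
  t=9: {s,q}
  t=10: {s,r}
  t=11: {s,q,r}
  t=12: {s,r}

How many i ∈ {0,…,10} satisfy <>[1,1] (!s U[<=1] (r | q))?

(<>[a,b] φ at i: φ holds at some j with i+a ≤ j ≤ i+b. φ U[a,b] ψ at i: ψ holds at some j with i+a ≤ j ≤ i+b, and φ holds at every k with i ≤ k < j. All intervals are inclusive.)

Evaluate at each i in [0,10]:
  i=0: ✓ (witness j=1)
  i=1: ✗ (none in [2,2])
  i=2: ✓ (witness j=3)
  i=3: ✓ (witness j=4)
  i=4: ✓ (witness j=5)
  i=5: ✓ (witness j=6)
  i=6: ✓ (witness j=7)
  i=7: ✓ (witness j=8)
  i=8: ✓ (witness j=9)
  i=9: ✓ (witness j=10)
  i=10: ✓ (witness j=11)
Positions where it holds: {0, 2, 3, 4, 5, 6, 7, 8, 9, 10} → 10.

10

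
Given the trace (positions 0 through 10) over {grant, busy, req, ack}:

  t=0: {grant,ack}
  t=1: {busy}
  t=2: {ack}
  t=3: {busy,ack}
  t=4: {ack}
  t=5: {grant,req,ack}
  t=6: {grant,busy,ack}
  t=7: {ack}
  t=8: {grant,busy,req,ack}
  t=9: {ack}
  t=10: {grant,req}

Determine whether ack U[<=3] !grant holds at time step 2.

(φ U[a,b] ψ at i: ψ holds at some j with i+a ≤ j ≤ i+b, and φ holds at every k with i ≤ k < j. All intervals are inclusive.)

Holds

Need some j in [2,5] with !grant, and ack at every k in [2,j-1].
  j=2: !grant holds; no prefix to check → satisfied.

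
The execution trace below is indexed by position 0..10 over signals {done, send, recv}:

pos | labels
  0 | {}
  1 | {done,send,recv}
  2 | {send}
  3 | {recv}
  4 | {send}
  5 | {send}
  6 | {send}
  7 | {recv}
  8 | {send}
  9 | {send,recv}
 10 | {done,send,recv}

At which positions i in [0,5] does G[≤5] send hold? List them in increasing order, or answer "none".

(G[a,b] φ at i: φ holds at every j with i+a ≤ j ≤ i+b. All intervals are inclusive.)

none

Evaluate at each i in [0,5]:
  i=0: ✗ (fails at j=0)
  i=1: ✗ (fails at j=3)
  i=2: ✗ (fails at j=3)
  i=3: ✗ (fails at j=3)
  i=4: ✗ (fails at j=7)
  i=5: ✗ (fails at j=7)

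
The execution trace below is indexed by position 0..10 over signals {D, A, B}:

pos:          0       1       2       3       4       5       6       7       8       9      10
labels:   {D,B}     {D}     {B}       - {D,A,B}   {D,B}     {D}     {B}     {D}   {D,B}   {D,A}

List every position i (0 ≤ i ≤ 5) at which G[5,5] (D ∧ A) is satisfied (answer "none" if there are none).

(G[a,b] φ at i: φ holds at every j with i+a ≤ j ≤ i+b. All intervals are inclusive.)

5

Evaluate at each i in [0,5]:
  i=0: ✗ (fails at j=5)
  i=1: ✗ (fails at j=6)
  i=2: ✗ (fails at j=7)
  i=3: ✗ (fails at j=8)
  i=4: ✗ (fails at j=9)
  i=5: ✓ (all of [10,10])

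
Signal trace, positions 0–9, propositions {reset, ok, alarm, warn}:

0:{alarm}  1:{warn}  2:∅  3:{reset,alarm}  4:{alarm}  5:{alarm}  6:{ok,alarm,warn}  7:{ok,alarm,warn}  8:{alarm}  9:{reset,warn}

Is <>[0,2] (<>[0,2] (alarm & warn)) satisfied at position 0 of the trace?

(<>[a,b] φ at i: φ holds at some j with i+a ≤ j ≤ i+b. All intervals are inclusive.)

No

Check <>[0,2] (alarm & warn) at each j in [0,2]:
  j=0: fails (none in [0,2])
  j=1: fails (none in [1,3])
  j=2: fails (none in [2,4])
No position in the window satisfies it → formula fails.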